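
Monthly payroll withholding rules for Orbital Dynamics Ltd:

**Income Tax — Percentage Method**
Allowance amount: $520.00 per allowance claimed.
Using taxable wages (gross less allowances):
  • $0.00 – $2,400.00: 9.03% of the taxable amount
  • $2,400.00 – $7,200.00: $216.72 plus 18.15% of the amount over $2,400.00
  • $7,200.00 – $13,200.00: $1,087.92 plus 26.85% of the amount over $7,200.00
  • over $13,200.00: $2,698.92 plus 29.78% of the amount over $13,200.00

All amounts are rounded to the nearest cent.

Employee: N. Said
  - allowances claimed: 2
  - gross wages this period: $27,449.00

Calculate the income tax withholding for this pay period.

Income Tax: taxable = $27,449.00 − 2×$520.00 = $26,409.00
  $2,698.92 + 29.78% × ($26,409.00 − $13,200.00) = $2,698.92 + 29.78% × $13,209.00 = $6,632.56

$6,632.56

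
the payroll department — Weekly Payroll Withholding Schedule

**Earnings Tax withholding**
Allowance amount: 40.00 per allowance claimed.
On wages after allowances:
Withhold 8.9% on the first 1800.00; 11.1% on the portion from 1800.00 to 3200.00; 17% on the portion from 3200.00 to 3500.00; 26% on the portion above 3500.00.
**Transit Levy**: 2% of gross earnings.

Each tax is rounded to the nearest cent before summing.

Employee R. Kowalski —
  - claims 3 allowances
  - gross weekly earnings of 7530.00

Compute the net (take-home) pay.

Earnings Tax: taxable = 7530.00 − 3×40.00 = 7410.00
  366.60 + 26% × (7410.00 − 3500.00) = 366.60 + 26% × 3910.00 = 1383.20
Transit Levy: 2% × 7530.00 = 150.60
Total withheld: 1383.20 + 150.60 = 1533.80
Net pay: 7530.00 − 1533.80 = 5996.20

5996.20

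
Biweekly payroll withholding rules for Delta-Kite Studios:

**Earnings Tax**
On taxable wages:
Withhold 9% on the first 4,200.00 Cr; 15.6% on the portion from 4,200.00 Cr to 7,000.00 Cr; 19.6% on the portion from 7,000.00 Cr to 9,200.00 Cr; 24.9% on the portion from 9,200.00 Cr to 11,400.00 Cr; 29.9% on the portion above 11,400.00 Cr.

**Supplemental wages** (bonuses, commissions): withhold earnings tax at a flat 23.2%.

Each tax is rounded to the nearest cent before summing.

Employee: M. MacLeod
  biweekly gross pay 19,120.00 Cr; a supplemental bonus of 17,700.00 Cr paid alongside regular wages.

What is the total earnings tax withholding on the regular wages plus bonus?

Earnings Tax: taxable = 19,120.00 Cr
  1,793.80 Cr + 29.9% × (19,120.00 Cr − 11,400.00 Cr) = 1,793.80 Cr + 29.9% × 7,720.00 Cr = 4,102.08 Cr
Supplemental (23.2% flat on bonus): 23.2% × 17,700.00 Cr = 4,106.40 Cr
Total earnings tax: 4,102.08 Cr + 4,106.40 Cr = 8,208.48 Cr

8,208.48 Cr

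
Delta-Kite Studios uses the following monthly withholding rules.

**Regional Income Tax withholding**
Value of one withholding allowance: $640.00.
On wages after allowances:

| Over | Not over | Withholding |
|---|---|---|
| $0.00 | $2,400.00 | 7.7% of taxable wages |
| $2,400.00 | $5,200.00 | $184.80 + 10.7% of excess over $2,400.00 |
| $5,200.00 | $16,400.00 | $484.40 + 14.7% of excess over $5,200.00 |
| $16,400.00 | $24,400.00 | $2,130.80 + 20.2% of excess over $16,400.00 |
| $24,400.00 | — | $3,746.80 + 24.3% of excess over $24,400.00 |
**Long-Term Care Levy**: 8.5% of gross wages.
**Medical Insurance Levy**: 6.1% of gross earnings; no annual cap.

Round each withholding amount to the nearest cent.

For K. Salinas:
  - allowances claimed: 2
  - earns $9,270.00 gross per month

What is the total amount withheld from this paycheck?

Regional Income Tax: taxable = $9,270.00 − 2×$640.00 = $7,990.00
  $484.40 + 14.7% × ($7,990.00 − $5,200.00) = $484.40 + 14.7% × $2,790.00 = $894.53
Long-Term Care Levy: 8.5% × $9,270.00 = $787.95
Medical Insurance Levy: 6.1% × $9,270.00 = $565.47
Total: $894.53 + $787.95 + $565.47 = $2,247.95

$2,247.95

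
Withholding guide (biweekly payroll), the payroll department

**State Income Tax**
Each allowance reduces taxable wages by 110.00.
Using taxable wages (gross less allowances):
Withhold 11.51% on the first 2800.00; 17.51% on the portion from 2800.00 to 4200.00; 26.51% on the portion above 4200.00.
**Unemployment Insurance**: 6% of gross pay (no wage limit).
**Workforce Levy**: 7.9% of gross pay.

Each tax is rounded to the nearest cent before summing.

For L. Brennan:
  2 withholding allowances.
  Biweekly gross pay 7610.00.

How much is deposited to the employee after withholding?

State Income Tax: taxable = 7610.00 − 2×110.00 = 7390.00
  567.42 + 26.51% × (7390.00 − 4200.00) = 567.42 + 26.51% × 3190.00 = 1413.09
Unemployment Insurance: 6% × 7610.00 = 456.60
Workforce Levy: 7.9% × 7610.00 = 601.19
Total withheld: 1413.09 + 456.60 + 601.19 = 2470.88
Net pay: 7610.00 − 2470.88 = 5139.12

5139.12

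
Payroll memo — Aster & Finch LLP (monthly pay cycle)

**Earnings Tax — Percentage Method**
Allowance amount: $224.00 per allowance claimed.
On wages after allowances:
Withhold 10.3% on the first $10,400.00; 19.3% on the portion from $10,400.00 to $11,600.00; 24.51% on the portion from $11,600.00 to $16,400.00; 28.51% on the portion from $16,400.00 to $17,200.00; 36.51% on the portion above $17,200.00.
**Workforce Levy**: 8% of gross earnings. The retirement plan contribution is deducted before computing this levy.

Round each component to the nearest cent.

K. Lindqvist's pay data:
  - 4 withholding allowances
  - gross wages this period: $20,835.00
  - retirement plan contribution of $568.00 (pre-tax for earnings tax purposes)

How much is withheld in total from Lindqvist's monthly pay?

Earnings Tax: taxable = $20,835.00 − $568.00 − 4×$224.00 = $19,371.00
  $2,707.36 + 36.51% × ($19,371.00 − $17,200.00) = $2,707.36 + 36.51% × $2,171.00 = $3,499.99
Workforce Levy: 8% × $20,267.00 = $1,621.36
Total: $3,499.99 + $1,621.36 = $5,121.35

$5,121.35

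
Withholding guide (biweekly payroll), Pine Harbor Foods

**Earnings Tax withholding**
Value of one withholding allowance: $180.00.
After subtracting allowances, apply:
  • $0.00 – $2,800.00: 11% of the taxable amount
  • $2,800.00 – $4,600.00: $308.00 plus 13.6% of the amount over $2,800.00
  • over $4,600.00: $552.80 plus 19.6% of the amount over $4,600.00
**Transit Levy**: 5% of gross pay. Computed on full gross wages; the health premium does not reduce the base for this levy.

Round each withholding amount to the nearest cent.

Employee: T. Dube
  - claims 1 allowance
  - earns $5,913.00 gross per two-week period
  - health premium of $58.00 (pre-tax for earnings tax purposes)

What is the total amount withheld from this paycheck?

Earnings Tax: taxable = $5,913.00 − $58.00 − 1×$180.00 = $5,675.00
  $552.80 + 19.6% × ($5,675.00 − $4,600.00) = $552.80 + 19.6% × $1,075.00 = $763.50
Transit Levy: 5% × $5,913.00 = $295.65
Total: $763.50 + $295.65 = $1,059.15

$1,059.15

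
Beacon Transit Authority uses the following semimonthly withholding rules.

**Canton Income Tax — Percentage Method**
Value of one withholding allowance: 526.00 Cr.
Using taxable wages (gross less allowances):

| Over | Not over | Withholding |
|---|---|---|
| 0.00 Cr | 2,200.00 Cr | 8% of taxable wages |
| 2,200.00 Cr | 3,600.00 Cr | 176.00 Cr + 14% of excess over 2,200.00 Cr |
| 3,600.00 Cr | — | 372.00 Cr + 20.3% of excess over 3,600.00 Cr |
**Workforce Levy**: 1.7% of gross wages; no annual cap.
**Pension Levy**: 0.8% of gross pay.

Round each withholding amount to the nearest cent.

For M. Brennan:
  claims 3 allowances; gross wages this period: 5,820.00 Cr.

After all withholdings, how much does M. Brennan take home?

Canton Income Tax: taxable = 5,820.00 Cr − 3×526.00 Cr = 4,242.00 Cr
  372.00 Cr + 20.3% × (4,242.00 Cr − 3,600.00 Cr) = 372.00 Cr + 20.3% × 642.00 Cr = 502.33 Cr
Workforce Levy: 1.7% × 5,820.00 Cr = 98.94 Cr
Pension Levy: 0.8% × 5,820.00 Cr = 46.56 Cr
Total withheld: 502.33 Cr + 98.94 Cr + 46.56 Cr = 647.83 Cr
Net pay: 5,820.00 Cr − 647.83 Cr = 5,172.17 Cr

5,172.17 Cr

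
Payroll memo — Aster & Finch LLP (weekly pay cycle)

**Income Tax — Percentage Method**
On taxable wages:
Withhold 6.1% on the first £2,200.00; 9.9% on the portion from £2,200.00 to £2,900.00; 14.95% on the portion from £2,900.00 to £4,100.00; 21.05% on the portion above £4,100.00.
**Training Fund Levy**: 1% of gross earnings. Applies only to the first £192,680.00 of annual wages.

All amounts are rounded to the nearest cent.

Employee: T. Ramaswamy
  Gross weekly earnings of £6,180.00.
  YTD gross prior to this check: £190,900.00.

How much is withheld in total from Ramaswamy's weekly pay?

£838.54

Income Tax: taxable = £6,180.00
  £382.90 + 21.05% × (£6,180.00 − £4,100.00) = £382.90 + 21.05% × £2,080.00 = £820.74
Training Fund Levy: cap £192,680.00 − YTD £190,900.00 = £1,780.00 subject; 1% × £1,780.00 = £17.80
Total: £820.74 + £17.80 = £838.54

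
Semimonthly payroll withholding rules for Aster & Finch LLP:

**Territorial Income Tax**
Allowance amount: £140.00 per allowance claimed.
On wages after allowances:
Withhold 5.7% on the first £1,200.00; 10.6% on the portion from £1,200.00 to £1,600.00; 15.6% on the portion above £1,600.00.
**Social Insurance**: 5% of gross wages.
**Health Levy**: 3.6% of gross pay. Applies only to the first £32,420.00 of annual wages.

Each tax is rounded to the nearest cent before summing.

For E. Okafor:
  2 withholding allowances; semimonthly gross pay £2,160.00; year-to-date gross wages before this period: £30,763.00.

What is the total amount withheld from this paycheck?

£322.13

Territorial Income Tax: taxable = £2,160.00 − 2×£140.00 = £1,880.00
  £110.80 + 15.6% × (£1,880.00 − £1,600.00) = £110.80 + 15.6% × £280.00 = £154.48
Social Insurance: 5% × £2,160.00 = £108.00
Health Levy: cap £32,420.00 − YTD £30,763.00 = £1,657.00 subject; 3.6% × £1,657.00 = £59.65
Total: £154.48 + £108.00 + £59.65 = £322.13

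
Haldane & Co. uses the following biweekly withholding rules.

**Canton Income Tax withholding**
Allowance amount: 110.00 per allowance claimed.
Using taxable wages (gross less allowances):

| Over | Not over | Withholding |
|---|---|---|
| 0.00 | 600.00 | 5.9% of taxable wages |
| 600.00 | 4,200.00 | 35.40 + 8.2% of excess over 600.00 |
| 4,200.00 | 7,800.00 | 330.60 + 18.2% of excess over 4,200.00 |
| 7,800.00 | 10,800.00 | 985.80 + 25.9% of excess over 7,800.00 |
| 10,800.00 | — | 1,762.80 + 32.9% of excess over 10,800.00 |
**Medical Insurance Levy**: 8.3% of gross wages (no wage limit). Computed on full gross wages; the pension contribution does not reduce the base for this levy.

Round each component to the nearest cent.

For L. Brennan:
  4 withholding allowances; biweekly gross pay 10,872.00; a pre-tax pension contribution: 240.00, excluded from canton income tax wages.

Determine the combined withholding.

2,507.71

Canton Income Tax: taxable = 10,872.00 − 240.00 − 4×110.00 = 10,192.00
  985.80 + 25.9% × (10,192.00 − 7,800.00) = 985.80 + 25.9% × 2,392.00 = 1,605.33
Medical Insurance Levy: 8.3% × 10,872.00 = 902.38
Total: 1,605.33 + 902.38 = 2,507.71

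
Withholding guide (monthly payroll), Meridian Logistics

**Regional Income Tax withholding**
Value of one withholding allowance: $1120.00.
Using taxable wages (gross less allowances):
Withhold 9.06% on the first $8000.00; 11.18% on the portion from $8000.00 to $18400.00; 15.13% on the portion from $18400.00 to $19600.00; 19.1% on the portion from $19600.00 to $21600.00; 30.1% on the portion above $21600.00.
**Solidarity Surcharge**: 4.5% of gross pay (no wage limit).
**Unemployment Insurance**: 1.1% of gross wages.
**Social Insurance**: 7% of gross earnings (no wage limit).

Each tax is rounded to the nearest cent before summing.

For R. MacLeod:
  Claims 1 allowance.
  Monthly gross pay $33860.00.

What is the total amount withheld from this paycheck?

Regional Income Tax: taxable = $33860.00 − 1×$1120.00 = $32740.00
  $2451.08 + 30.1% × ($32740.00 − $21600.00) = $2451.08 + 30.1% × $11140.00 = $5804.22
Solidarity Surcharge: 4.5% × $33860.00 = $1523.70
Unemployment Insurance: 1.1% × $33860.00 = $372.46
Social Insurance: 7% × $33860.00 = $2370.20
Total: $5804.22 + $1523.70 + $372.46 + $2370.20 = $10070.58

$10070.58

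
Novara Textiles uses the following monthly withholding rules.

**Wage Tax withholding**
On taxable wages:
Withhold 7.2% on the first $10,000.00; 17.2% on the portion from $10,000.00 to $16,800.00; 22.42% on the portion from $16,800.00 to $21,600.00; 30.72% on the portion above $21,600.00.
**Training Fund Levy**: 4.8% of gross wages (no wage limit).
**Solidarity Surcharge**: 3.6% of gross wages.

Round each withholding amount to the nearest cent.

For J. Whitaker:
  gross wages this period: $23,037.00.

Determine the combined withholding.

$5,342.32

Wage Tax: taxable = $23,037.00
  $2,965.76 + 30.72% × ($23,037.00 − $21,600.00) = $2,965.76 + 30.72% × $1,437.00 = $3,407.21
Training Fund Levy: 4.8% × $23,037.00 = $1,105.78
Solidarity Surcharge: 3.6% × $23,037.00 = $829.33
Total: $3,407.21 + $1,105.78 + $829.33 = $5,342.32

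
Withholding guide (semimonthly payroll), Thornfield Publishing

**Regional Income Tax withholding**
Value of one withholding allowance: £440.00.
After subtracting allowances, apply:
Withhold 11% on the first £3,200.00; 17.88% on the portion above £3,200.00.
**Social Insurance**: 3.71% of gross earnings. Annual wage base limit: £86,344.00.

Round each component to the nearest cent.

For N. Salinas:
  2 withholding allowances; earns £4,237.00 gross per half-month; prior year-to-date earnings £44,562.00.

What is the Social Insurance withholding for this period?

£157.19

Social Insurance: 3.71% × £4,237.00 = £157.19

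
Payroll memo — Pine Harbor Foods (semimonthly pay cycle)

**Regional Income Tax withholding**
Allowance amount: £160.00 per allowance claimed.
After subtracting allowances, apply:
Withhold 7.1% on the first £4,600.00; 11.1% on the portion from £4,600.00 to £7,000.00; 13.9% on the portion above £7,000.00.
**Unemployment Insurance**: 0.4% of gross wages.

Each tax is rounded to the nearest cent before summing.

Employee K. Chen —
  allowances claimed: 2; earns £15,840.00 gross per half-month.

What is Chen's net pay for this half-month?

£13,999.36

Regional Income Tax: taxable = £15,840.00 − 2×£160.00 = £15,520.00
  £593.00 + 13.9% × (£15,520.00 − £7,000.00) = £593.00 + 13.9% × £8,520.00 = £1,777.28
Unemployment Insurance: 0.4% × £15,840.00 = £63.36
Total withheld: £1,777.28 + £63.36 = £1,840.64
Net pay: £15,840.00 − £1,840.64 = £13,999.36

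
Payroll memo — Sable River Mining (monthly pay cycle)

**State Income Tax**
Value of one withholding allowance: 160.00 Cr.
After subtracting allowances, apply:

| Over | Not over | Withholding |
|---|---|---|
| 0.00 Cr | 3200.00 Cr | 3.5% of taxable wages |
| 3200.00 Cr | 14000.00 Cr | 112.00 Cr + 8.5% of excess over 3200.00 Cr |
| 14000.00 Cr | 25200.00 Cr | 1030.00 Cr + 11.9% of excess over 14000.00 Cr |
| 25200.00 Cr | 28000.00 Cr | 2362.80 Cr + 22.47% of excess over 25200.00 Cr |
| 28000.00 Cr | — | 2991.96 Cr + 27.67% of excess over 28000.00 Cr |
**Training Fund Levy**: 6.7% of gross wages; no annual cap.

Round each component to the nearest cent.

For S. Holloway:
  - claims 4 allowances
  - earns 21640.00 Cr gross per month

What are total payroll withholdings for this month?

3312.88 Cr

State Income Tax: taxable = 21640.00 Cr − 4×160.00 Cr = 21000.00 Cr
  1030.00 Cr + 11.9% × (21000.00 Cr − 14000.00 Cr) = 1030.00 Cr + 11.9% × 7000.00 Cr = 1863.00 Cr
Training Fund Levy: 6.7% × 21640.00 Cr = 1449.88 Cr
Total: 1863.00 Cr + 1449.88 Cr = 3312.88 Cr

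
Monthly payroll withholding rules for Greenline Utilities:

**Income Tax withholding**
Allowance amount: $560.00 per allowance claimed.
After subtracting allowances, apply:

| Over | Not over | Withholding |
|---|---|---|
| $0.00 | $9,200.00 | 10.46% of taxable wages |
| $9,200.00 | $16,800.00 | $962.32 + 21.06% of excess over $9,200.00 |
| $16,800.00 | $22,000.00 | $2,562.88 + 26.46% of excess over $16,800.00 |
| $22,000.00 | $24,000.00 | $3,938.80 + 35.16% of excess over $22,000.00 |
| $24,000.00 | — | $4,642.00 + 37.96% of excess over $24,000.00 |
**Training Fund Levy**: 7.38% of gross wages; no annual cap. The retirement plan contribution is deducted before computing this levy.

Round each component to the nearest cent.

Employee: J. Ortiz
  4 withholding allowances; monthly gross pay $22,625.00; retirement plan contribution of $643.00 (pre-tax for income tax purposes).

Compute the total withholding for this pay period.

$4,963.60

Income Tax: taxable = $22,625.00 − $643.00 − 4×$560.00 = $19,742.00
  $2,562.88 + 26.46% × ($19,742.00 − $16,800.00) = $2,562.88 + 26.46% × $2,942.00 = $3,341.33
Training Fund Levy: 7.38% × $21,982.00 = $1,622.27
Total: $3,341.33 + $1,622.27 = $4,963.60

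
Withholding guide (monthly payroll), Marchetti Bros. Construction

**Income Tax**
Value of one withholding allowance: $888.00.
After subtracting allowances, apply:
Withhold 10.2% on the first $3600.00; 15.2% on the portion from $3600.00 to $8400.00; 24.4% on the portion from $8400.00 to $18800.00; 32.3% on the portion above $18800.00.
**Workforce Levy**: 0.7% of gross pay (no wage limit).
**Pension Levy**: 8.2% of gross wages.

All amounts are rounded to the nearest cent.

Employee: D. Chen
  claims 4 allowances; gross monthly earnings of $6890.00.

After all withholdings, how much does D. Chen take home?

$5936.31

Income Tax: taxable = $6890.00 − 4×$888.00 = $3338.00
  10.2% × $3338.00 = $340.48
Workforce Levy: 0.7% × $6890.00 = $48.23
Pension Levy: 8.2% × $6890.00 = $564.98
Total withheld: $340.48 + $48.23 + $564.98 = $953.69
Net pay: $6890.00 − $953.69 = $5936.31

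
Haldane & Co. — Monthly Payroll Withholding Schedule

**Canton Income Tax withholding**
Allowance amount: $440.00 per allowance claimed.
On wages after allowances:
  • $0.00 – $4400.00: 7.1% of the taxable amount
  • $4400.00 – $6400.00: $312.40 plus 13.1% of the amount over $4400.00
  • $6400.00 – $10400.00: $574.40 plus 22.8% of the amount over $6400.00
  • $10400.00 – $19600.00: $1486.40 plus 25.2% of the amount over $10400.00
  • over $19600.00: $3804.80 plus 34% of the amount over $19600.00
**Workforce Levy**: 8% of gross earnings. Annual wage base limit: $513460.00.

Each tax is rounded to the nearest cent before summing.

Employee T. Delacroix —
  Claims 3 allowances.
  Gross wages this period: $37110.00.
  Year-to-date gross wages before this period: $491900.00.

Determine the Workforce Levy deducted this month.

Workforce Levy: cap $513460.00 − YTD $491900.00 = $21560.00 subject; 8% × $21560.00 = $1724.80

$1724.80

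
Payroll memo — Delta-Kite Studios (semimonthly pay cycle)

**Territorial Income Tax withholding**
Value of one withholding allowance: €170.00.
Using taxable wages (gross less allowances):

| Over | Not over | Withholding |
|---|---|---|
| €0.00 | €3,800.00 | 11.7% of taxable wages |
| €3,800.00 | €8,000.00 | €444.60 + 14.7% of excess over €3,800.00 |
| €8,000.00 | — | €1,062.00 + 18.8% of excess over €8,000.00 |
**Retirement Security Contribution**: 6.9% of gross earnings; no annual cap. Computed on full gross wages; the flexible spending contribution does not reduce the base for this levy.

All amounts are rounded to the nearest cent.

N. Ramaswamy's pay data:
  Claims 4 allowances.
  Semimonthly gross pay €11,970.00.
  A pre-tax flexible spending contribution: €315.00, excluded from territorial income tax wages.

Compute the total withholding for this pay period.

€2,447.23

Territorial Income Tax: taxable = €11,970.00 − €315.00 − 4×€170.00 = €10,975.00
  €1,062.00 + 18.8% × (€10,975.00 − €8,000.00) = €1,062.00 + 18.8% × €2,975.00 = €1,621.30
Retirement Security Contribution: 6.9% × €11,970.00 = €825.93
Total: €1,621.30 + €825.93 = €2,447.23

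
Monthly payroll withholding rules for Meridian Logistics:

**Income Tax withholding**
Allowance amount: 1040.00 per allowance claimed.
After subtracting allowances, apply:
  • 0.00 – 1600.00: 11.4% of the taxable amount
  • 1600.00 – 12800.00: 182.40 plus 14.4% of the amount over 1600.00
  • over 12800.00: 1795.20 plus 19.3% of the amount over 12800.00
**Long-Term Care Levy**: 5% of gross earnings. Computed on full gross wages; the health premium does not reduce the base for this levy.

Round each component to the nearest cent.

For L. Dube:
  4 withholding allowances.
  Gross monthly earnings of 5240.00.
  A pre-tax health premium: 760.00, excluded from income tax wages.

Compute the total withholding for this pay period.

298.48

Income Tax: taxable = 5240.00 − 760.00 − 4×1040.00 = 320.00
  11.4% × 320.00 = 36.48
Long-Term Care Levy: 5% × 5240.00 = 262.00
Total: 36.48 + 262.00 = 298.48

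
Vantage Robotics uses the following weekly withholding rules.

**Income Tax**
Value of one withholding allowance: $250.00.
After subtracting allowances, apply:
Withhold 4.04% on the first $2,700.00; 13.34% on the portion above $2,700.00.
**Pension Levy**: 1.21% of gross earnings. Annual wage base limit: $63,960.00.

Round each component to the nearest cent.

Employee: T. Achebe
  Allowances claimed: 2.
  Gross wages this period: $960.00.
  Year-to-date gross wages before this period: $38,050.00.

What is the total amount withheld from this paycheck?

Income Tax: taxable = $960.00 − 2×$250.00 = $460.00
  4.04% × $460.00 = $18.58
Pension Levy: 1.21% × $960.00 = $11.62
Total: $18.58 + $11.62 = $30.20

$30.20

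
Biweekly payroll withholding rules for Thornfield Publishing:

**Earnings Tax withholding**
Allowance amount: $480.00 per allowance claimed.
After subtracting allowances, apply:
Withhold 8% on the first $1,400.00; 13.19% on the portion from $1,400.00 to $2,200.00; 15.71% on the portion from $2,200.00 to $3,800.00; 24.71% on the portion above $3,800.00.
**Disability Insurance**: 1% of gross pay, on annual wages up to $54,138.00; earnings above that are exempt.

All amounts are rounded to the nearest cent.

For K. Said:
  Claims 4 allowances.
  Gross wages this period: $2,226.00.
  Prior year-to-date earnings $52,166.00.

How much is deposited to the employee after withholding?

Earnings Tax: taxable = $2,226.00 − 4×$480.00 = $306.00
  8% × $306.00 = $24.48
Disability Insurance: cap $54,138.00 − YTD $52,166.00 = $1,972.00 subject; 1% × $1,972.00 = $19.72
Total withheld: $24.48 + $19.72 = $44.20
Net pay: $2,226.00 − $44.20 = $2,181.80

$2,181.80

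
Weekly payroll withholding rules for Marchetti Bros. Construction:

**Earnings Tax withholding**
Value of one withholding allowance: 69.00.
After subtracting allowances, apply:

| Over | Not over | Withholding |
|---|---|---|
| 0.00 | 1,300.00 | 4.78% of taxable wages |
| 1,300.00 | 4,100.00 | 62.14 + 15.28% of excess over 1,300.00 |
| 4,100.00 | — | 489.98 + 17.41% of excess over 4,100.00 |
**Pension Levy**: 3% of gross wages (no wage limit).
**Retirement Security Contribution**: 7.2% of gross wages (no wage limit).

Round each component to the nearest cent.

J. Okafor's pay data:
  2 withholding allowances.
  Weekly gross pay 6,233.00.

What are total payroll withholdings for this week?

Earnings Tax: taxable = 6,233.00 − 2×69.00 = 6,095.00
  489.98 + 17.41% × (6,095.00 − 4,100.00) = 489.98 + 17.41% × 1,995.00 = 837.31
Pension Levy: 3% × 6,233.00 = 186.99
Retirement Security Contribution: 7.2% × 6,233.00 = 448.78
Total: 837.31 + 186.99 + 448.78 = 1,473.08

1,473.08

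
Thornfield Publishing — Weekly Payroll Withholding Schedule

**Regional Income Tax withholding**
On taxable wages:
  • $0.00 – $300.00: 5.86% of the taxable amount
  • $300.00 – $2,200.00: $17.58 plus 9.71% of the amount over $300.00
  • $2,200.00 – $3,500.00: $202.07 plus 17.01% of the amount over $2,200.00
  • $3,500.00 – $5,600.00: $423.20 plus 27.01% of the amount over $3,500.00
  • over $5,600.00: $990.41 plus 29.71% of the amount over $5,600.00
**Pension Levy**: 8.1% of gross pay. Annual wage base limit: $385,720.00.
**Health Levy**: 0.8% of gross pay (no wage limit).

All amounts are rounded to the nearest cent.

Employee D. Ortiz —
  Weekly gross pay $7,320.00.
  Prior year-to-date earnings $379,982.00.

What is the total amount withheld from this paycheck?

$2,024.76

Regional Income Tax: taxable = $7,320.00
  $990.41 + 29.71% × ($7,320.00 − $5,600.00) = $990.41 + 29.71% × $1,720.00 = $1,501.42
Pension Levy: cap $385,720.00 − YTD $379,982.00 = $5,738.00 subject; 8.1% × $5,738.00 = $464.78
Health Levy: 0.8% × $7,320.00 = $58.56
Total: $1,501.42 + $464.78 + $58.56 = $2,024.76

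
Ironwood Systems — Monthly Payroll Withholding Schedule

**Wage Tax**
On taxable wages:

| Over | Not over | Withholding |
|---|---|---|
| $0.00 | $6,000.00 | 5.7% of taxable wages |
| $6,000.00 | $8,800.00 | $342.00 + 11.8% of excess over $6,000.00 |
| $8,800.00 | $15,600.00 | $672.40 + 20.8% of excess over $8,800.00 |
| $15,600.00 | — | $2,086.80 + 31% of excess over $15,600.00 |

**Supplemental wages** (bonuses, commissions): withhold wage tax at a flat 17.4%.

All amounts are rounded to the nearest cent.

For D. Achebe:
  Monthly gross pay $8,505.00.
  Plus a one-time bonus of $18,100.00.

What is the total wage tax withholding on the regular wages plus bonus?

Wage Tax: taxable = $8,505.00
  $342.00 + 11.8% × ($8,505.00 − $6,000.00) = $342.00 + 11.8% × $2,505.00 = $637.59
Supplemental (17.4% flat on bonus): 17.4% × $18,100.00 = $3,149.40
Total wage tax: $637.59 + $3,149.40 = $3,786.99

$3,786.99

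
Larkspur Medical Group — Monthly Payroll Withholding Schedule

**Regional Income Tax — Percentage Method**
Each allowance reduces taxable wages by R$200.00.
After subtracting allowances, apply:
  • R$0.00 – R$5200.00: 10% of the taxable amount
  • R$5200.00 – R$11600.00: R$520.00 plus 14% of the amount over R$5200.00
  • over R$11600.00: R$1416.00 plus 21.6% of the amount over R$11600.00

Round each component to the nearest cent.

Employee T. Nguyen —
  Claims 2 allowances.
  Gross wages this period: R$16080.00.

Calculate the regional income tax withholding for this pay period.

Regional Income Tax: taxable = R$16080.00 − 2×R$200.00 = R$15680.00
  R$1416.00 + 21.6% × (R$15680.00 − R$11600.00) = R$1416.00 + 21.6% × R$4080.00 = R$2297.28

R$2297.28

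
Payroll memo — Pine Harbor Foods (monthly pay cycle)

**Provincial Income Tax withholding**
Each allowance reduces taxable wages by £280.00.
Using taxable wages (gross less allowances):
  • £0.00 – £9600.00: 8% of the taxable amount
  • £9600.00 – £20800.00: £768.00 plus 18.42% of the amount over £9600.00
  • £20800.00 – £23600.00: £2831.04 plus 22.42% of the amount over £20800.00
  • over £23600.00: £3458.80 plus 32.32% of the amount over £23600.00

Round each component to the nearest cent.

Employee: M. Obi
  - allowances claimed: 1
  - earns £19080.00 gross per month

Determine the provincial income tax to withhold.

£2462.64

Provincial Income Tax: taxable = £19080.00 − 1×£280.00 = £18800.00
  £768.00 + 18.42% × (£18800.00 − £9600.00) = £768.00 + 18.42% × £9200.00 = £2462.64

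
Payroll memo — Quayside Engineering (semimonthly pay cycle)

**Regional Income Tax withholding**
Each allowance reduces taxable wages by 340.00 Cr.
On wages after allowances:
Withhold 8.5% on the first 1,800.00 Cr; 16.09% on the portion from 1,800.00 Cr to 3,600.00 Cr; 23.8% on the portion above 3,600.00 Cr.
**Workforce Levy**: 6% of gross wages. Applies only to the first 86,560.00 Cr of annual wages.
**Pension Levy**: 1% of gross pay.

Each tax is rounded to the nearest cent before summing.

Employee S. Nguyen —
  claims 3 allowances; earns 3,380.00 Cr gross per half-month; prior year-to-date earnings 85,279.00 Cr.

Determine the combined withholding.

Regional Income Tax: taxable = 3,380.00 Cr − 3×340.00 Cr = 2,360.00 Cr
  153.00 Cr + 16.09% × (2,360.00 Cr − 1,800.00 Cr) = 153.00 Cr + 16.09% × 560.00 Cr = 243.10 Cr
Workforce Levy: cap 86,560.00 Cr − YTD 85,279.00 Cr = 1,281.00 Cr subject; 6% × 1,281.00 Cr = 76.86 Cr
Pension Levy: 1% × 3,380.00 Cr = 33.80 Cr
Total: 243.10 Cr + 76.86 Cr + 33.80 Cr = 353.76 Cr

353.76 Cr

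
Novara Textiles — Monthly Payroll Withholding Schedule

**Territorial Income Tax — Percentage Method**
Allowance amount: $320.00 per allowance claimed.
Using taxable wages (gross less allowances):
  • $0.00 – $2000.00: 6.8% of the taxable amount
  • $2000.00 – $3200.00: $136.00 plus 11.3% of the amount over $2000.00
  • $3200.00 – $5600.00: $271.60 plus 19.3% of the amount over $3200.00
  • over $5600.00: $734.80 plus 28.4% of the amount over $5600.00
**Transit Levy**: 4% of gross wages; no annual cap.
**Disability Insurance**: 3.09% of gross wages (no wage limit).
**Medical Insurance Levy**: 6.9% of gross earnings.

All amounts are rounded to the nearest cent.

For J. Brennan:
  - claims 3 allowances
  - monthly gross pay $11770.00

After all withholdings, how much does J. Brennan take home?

$7908.94

Territorial Income Tax: taxable = $11770.00 − 3×$320.00 = $10810.00
  $734.80 + 28.4% × ($10810.00 − $5600.00) = $734.80 + 28.4% × $5210.00 = $2214.44
Transit Levy: 4% × $11770.00 = $470.80
Disability Insurance: 3.09% × $11770.00 = $363.69
Medical Insurance Levy: 6.9% × $11770.00 = $812.13
Total withheld: $2214.44 + $470.80 + $363.69 + $812.13 = $3861.06
Net pay: $11770.00 − $3861.06 = $7908.94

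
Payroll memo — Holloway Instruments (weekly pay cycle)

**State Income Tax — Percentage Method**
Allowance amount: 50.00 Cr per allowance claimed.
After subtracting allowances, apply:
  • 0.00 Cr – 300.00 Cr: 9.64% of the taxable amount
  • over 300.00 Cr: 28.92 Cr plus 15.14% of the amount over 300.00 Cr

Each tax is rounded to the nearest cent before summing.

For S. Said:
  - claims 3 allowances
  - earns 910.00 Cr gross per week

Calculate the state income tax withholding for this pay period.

State Income Tax: taxable = 910.00 Cr − 3×50.00 Cr = 760.00 Cr
  28.92 Cr + 15.14% × (760.00 Cr − 300.00 Cr) = 28.92 Cr + 15.14% × 460.00 Cr = 98.56 Cr

98.56 Cr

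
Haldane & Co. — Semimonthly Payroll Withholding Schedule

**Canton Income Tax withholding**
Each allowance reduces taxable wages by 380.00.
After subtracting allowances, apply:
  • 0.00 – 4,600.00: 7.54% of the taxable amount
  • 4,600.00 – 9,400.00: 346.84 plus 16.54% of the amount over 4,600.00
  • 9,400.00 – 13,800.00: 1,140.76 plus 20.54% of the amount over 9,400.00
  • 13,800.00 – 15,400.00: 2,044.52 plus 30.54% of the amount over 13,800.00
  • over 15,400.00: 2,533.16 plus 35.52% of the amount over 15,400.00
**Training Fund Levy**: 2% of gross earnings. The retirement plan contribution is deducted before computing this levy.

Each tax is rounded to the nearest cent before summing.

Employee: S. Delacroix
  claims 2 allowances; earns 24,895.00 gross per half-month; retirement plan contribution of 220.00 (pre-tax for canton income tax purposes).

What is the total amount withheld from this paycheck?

Canton Income Tax: taxable = 24,895.00 − 220.00 − 2×380.00 = 23,915.00
  2,533.16 + 35.52% × (23,915.00 − 15,400.00) = 2,533.16 + 35.52% × 8,515.00 = 5,557.69
Training Fund Levy: 2% × 24,675.00 = 493.50
Total: 5,557.69 + 493.50 = 6,051.19

6,051.19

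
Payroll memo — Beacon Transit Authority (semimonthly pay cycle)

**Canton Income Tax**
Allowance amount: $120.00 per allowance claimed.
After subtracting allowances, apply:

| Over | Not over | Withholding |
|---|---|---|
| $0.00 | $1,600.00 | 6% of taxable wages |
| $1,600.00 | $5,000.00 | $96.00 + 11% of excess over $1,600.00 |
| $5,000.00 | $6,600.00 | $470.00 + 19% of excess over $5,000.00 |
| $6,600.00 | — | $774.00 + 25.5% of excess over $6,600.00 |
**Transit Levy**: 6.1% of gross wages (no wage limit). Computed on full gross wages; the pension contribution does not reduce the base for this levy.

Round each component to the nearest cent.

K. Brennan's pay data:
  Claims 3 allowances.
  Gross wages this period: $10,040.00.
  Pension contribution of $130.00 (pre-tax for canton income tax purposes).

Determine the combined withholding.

Canton Income Tax: taxable = $10,040.00 − $130.00 − 3×$120.00 = $9,550.00
  $774.00 + 25.5% × ($9,550.00 − $6,600.00) = $774.00 + 25.5% × $2,950.00 = $1,526.25
Transit Levy: 6.1% × $10,040.00 = $612.44
Total: $1,526.25 + $612.44 = $2,138.69

$2,138.69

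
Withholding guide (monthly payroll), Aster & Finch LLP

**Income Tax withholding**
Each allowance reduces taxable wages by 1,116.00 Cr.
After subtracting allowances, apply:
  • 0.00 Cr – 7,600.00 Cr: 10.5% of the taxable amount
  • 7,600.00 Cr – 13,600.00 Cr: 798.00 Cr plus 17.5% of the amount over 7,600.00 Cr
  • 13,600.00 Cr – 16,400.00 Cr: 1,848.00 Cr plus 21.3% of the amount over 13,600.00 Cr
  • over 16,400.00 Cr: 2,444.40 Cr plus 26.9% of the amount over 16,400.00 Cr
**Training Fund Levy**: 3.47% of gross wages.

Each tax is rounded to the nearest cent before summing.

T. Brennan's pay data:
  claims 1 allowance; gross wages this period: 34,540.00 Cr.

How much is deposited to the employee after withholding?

26,317.60 Cr

Income Tax: taxable = 34,540.00 Cr − 1×1,116.00 Cr = 33,424.00 Cr
  2,444.40 Cr + 26.9% × (33,424.00 Cr − 16,400.00 Cr) = 2,444.40 Cr + 26.9% × 17,024.00 Cr = 7,023.86 Cr
Training Fund Levy: 3.47% × 34,540.00 Cr = 1,198.54 Cr
Total withheld: 7,023.86 Cr + 1,198.54 Cr = 8,222.40 Cr
Net pay: 34,540.00 Cr − 8,222.40 Cr = 26,317.60 Cr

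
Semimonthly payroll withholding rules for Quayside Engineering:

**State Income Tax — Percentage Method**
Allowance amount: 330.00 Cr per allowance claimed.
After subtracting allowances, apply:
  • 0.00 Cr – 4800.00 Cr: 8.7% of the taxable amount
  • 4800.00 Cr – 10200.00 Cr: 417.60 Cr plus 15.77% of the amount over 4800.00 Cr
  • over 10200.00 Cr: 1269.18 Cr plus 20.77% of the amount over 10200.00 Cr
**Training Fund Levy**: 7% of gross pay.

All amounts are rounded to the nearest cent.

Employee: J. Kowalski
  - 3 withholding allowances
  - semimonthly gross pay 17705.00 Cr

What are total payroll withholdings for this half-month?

3861.70 Cr

State Income Tax: taxable = 17705.00 Cr − 3×330.00 Cr = 16715.00 Cr
  1269.18 Cr + 20.77% × (16715.00 Cr − 10200.00 Cr) = 1269.18 Cr + 20.77% × 6515.00 Cr = 2622.35 Cr
Training Fund Levy: 7% × 17705.00 Cr = 1239.35 Cr
Total: 2622.35 Cr + 1239.35 Cr = 3861.70 Cr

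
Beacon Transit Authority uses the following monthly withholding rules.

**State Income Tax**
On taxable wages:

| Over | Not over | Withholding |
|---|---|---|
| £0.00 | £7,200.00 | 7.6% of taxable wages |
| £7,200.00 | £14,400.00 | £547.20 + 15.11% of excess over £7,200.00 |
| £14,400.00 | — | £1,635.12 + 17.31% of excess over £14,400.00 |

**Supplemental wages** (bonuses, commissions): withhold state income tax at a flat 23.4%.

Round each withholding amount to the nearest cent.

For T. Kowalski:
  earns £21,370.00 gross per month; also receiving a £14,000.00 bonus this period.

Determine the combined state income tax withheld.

State Income Tax: taxable = £21,370.00
  £1,635.12 + 17.31% × (£21,370.00 − £14,400.00) = £1,635.12 + 17.31% × £6,970.00 = £2,841.63
Supplemental (23.4% flat on bonus): 23.4% × £14,000.00 = £3,276.00
Total state income tax: £2,841.63 + £3,276.00 = £6,117.63

£6,117.63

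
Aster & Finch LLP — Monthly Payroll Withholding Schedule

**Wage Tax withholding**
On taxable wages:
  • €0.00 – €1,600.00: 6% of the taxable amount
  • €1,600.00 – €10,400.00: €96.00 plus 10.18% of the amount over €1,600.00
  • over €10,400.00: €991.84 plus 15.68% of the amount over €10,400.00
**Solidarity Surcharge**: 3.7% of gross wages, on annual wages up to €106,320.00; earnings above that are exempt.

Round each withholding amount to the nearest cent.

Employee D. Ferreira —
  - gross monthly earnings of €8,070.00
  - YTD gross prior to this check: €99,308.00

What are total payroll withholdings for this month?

€1,014.09

Wage Tax: taxable = €8,070.00
  €96.00 + 10.18% × (€8,070.00 − €1,600.00) = €96.00 + 10.18% × €6,470.00 = €754.65
Solidarity Surcharge: cap €106,320.00 − YTD €99,308.00 = €7,012.00 subject; 3.7% × €7,012.00 = €259.44
Total: €754.65 + €259.44 = €1,014.09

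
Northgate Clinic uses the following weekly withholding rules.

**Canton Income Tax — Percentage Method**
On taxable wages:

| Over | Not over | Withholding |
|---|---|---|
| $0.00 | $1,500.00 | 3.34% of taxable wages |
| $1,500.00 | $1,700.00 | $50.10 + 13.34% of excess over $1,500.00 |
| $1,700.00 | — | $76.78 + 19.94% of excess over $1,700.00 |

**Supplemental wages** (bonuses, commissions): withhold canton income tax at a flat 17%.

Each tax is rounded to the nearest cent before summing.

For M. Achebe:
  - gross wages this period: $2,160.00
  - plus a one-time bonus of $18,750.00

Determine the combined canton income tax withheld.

Canton Income Tax: taxable = $2,160.00
  $76.78 + 19.94% × ($2,160.00 − $1,700.00) = $76.78 + 19.94% × $460.00 = $168.50
Supplemental (17% flat on bonus): 17% × $18,750.00 = $3,187.50
Total canton income tax: $168.50 + $3,187.50 = $3,356.00

$3,356.00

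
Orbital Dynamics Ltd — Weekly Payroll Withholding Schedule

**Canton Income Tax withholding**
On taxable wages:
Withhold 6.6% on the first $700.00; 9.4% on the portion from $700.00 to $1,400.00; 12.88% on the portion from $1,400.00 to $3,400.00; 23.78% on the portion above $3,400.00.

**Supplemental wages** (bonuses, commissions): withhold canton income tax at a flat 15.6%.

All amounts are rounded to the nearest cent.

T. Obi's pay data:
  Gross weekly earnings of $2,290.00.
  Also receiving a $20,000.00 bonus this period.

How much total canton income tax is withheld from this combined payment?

Canton Income Tax: taxable = $2,290.00
  $112.00 + 12.88% × ($2,290.00 − $1,400.00) = $112.00 + 12.88% × $890.00 = $226.63
Supplemental (15.6% flat on bonus): 15.6% × $20,000.00 = $3,120.00
Total canton income tax: $226.63 + $3,120.00 = $3,346.63

$3,346.63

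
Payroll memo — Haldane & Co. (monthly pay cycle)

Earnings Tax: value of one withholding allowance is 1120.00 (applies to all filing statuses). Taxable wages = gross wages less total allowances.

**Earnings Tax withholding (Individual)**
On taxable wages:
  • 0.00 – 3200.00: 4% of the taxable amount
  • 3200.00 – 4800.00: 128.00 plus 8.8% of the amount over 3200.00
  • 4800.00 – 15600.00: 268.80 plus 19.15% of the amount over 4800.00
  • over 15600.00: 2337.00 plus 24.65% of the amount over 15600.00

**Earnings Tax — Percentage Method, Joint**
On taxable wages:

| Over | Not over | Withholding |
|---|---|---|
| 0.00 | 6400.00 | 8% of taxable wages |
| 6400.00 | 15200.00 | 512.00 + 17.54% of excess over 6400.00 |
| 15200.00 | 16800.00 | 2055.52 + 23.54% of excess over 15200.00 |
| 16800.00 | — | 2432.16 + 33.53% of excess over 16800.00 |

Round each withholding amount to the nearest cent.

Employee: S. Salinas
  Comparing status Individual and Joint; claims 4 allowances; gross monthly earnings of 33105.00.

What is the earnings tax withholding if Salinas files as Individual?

5547.66

Earnings Tax (Individual): taxable = 33105.00 − 4×1120.00 = 28625.00
  2337.00 + 24.65% × (28625.00 − 15600.00) = 2337.00 + 24.65% × 13025.00 = 5547.66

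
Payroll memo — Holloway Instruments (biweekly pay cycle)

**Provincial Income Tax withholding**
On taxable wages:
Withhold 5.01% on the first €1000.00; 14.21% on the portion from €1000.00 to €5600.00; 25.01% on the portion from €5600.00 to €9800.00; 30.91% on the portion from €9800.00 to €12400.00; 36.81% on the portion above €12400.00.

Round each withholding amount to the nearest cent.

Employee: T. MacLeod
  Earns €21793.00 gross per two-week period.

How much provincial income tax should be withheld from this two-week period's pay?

€6015.40

Provincial Income Tax: taxable = €21793.00
  €2557.84 + 36.81% × (€21793.00 − €12400.00) = €2557.84 + 36.81% × €9393.00 = €6015.40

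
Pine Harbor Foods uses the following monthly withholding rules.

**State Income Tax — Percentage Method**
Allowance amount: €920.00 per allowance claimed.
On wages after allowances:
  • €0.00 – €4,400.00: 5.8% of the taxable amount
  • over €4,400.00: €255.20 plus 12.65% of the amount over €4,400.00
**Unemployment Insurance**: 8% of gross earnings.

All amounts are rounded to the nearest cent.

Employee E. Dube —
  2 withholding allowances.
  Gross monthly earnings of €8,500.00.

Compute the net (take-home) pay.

€7,278.91

State Income Tax: taxable = €8,500.00 − 2×€920.00 = €6,660.00
  €255.20 + 12.65% × (€6,660.00 − €4,400.00) = €255.20 + 12.65% × €2,260.00 = €541.09
Unemployment Insurance: 8% × €8,500.00 = €680.00
Total withheld: €541.09 + €680.00 = €1,221.09
Net pay: €8,500.00 − €1,221.09 = €7,278.91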